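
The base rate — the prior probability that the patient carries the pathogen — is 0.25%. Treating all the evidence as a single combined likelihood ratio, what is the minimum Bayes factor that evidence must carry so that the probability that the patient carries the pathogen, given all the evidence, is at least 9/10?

3591

Prior odds = 0.0025/0.9975 = 1/399.
Target odds = 0.9/0.1 = 9.
Required Bayes factor = 9 ÷ (1/399) = 3591.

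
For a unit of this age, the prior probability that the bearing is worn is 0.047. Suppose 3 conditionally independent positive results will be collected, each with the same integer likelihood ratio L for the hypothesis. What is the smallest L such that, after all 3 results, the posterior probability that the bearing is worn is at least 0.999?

Prior odds = 0.047/0.953 = 47/953.
Target odds = 0.999/0.001 = 999.
Need L³ ≥ 999 ÷ (47/953) = 952047/47.
27³ = 19683 < 952047/47 ≤ 21952 = 28³, so L = 28.

28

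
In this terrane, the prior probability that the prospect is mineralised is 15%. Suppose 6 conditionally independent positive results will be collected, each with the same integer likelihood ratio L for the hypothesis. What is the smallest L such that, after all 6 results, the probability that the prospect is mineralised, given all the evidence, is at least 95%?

Prior odds = 0.15/0.85 = 3/17.
Target odds = 0.95/0.05 = 19.
Need L⁶ ≥ 19 ÷ (3/17) = 323/3.
2⁶ = 64 < 323/3 ≤ 729 = 3⁶, so L = 3.

3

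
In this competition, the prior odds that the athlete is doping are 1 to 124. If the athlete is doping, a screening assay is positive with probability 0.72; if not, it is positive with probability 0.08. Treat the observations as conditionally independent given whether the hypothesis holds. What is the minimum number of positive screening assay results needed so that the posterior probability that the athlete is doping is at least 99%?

Prior odds = 1/124.
Likelihood ratio of a positive = 0.72/0.08 = 9.
Target odds: 0.99 ÷ 0.01 = 99.
Require 9ⁿ ≥ 99 ÷ (1/124) = 12276.
9⁴ = 6561 falls short of 12276 but 9⁵ = 59049 reaches it, so n = 5.

5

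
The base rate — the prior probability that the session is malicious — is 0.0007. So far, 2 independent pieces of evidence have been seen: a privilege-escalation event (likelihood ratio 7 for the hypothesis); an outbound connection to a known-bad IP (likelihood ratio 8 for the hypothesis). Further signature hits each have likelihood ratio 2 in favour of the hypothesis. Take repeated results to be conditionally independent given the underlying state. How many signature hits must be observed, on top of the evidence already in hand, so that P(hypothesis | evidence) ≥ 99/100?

Prior odds = 0.0007/0.9993 = 7/9993.
Combined Bayes factor of the evidence already in hand = 7 × 8 = 56.
Odds after that evidence = (7/9993) × 56 = 392/9993.
Target odds = 0.99/0.01 = 99.
Need 2ⁿ ≥ 99 ÷ (392/9993) = 989307/392.
2¹¹ = 2048 falls short of 989307/392 but 2¹² = 4096 reaches it, so n = 12.

12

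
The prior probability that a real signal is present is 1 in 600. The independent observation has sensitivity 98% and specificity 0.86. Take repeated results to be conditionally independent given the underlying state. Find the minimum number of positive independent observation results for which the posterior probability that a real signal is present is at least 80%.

4

Prior odds = (1/600)/(599/600) = 1/599.
False-positive rate = 1 − 0.86 = 0.14; likelihood ratio of a positive = 0.98/0.14 = 7.
Target posterior odds = 0.8/0.2 = 4.
Need (1/599) × 7ⁿ ≥ 4, i.e. 7ⁿ ≥ 2396.
7³ = 343 falls short of 2396 but 7⁴ = 2401 reaches it, so n = 4.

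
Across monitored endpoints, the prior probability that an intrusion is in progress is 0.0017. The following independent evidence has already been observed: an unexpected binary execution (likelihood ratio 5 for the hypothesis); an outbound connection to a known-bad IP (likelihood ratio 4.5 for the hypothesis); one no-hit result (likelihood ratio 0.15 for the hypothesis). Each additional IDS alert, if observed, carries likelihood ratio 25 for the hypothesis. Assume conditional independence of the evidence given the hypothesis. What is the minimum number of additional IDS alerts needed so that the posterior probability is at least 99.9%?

4

Prior odds = 0.0017/0.9983 = 17/9983.
Combined Bayes factor of the evidence already in hand = 5 × 4.5 × 0.15 = 3.375.
Odds after that evidence = (17/9983) × 3.375 = 459/79864.
Target odds = 0.999/0.001 = 999.
Need 25ⁿ ≥ 999 ÷ (459/79864) = 2954968/17.
25³ = 15625 falls short of 2954968/17 but 25⁴ = 390625 reaches it, so n = 4.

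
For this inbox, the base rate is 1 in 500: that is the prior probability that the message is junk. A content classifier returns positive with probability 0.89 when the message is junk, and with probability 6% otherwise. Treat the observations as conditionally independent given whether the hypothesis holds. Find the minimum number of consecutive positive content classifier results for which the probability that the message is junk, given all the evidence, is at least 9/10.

Prior odds = 0.002/0.998 = 1/499.
Likelihood ratio of a positive result = 0.89/0.06 = 89/6.
Target odds: 0.9 ÷ 0.1 = 9.
Require (89/6)ⁿ ≥ 9 ÷ (1/499) = 4491.
(89/6)³ = 704969/216 falls short of 4491 but (89/6)⁴ = 62742241/1296 reaches it, so n = 4.

4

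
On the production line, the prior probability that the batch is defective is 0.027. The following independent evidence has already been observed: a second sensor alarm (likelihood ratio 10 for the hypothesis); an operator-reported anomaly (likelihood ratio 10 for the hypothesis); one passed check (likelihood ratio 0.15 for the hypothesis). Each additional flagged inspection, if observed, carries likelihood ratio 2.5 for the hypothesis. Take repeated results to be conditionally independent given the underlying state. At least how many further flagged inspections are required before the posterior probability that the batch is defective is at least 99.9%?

Prior odds = 0.027/0.973 = 27/973.
Combined Bayes factor of the evidence already in hand = 10 × 10 × 0.15 = 15.
Odds after that evidence = (27/973) × 15 = 405/973.
Target odds = 0.999/0.001 = 999.
Need 2.5ⁿ ≥ 999 ÷ (405/973) = 36001/15.
2.5⁸ = 390625/256 falls short of 36001/15 but 2.5⁹ = 1953125/512 reaches it, so n = 9.

9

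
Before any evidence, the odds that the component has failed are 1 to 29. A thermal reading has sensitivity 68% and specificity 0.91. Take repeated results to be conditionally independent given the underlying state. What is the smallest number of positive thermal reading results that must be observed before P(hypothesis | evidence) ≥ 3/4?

Prior odds = 1/29.
False-positive rate = 1 − 0.91 = 0.09; likelihood ratio of a positive = 0.68/0.09 = 68/9.
Target odds: 0.75 ÷ 0.25 = 3.
Require (68/9)ⁿ ≥ 3 ÷ (1/29) = 87.
(68/9)² = 4624/81 falls short of 87 but (68/9)³ = 314432/729 reaches it, so n = 3.

3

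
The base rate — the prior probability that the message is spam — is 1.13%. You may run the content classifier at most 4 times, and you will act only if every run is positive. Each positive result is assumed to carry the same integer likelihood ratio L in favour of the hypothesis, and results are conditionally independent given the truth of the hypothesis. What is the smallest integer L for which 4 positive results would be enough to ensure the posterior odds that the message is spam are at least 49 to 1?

Prior odds = 0.0113/0.9887 = 113/9887.
Target odds = 49.
Need L⁴ ≥ 49 ÷ (113/9887) = 484463/113.
8⁴ = 4096 < 484463/113 ≤ 6561 = 9⁴, so L = 9.

9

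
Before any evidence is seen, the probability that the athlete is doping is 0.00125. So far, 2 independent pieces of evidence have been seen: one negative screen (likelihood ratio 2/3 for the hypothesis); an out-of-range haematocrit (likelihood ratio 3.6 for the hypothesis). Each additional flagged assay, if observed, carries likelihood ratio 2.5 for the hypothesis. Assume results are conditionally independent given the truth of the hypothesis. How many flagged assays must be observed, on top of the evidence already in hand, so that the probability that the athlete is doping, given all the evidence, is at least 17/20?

Prior odds = 0.00125/0.99875 = 1/799.
Combined Bayes factor of the evidence already in hand = (2/3) × 3.6 = 2.4.
Odds after that evidence = (1/799) × 2.4 = 12/3995.
Target odds = 0.85/0.15 = 17/3.
Need 2.5ⁿ ≥ 17/3 ÷ (12/3995) = 67915/36.
2.5⁸ = 390625/256 falls short of 67915/36 but 2.5⁹ = 1953125/512 reaches it, so n = 9.

9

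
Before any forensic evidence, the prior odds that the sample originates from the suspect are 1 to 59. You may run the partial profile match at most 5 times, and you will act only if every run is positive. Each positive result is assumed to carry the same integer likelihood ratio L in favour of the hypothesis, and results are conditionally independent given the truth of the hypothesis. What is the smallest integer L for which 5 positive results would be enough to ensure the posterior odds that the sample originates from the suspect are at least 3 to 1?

Prior odds = 1/59.
Target odds = 3.
Need L⁵ ≥ 3 ÷ (1/59) = 177.
2⁵ = 32 < 177 ≤ 243 = 3⁵, so L = 3.

3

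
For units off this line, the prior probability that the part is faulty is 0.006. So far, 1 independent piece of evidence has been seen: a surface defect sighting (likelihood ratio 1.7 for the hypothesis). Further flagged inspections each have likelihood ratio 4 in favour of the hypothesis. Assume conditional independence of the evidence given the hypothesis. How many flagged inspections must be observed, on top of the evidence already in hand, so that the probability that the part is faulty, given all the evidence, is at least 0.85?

5

Prior odds = 0.006/0.994 = 3/497.
Bayes factor of the evidence already in hand = 1.7.
Odds after that evidence = (3/497) × 1.7 = 51/4970.
Target odds = 0.85/0.15 = 17/3.
Need 4ⁿ ≥ 17/3 ÷ (51/4970) = 4970/9.
4⁴ = 256 falls short of 4970/9 but 4⁵ = 1024 reaches it, so n = 5.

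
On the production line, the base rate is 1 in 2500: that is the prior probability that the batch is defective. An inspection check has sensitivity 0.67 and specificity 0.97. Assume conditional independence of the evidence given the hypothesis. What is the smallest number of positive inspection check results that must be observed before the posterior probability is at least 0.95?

Prior odds = 0.0004/0.9996 = 1/2499.
False-positive rate = 1 − 0.97 = 0.03; likelihood ratio of a positive = 0.67/0.03 = 67/3.
Target odds: 0.95 ÷ 0.05 = 19.
Need (1/2499) × (67/3)ⁿ ≥ 19, i.e. (67/3)ⁿ ≥ 47481.
(67/3)³ = 300763/27 falls short of 47481 but (67/3)⁴ = 20151121/81 reaches it, so n = 4.

4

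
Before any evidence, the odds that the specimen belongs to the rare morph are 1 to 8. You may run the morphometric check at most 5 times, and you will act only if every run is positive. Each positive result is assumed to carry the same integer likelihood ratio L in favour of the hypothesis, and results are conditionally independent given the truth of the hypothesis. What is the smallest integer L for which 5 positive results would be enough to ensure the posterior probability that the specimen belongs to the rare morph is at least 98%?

Prior odds = 0.125.
Target odds = 0.98/0.02 = 49.
Need L⁵ ≥ 49 ÷ 0.125 = 392.
3⁵ = 243 < 392 ≤ 1024 = 4⁵, so L = 4.

4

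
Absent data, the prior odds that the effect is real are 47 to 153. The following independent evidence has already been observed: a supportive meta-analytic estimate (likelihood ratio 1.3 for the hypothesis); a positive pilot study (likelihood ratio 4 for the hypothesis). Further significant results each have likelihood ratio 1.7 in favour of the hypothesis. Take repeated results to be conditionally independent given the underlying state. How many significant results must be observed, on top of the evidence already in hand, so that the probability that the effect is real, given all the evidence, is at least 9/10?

4

Prior odds = 47/153.
Combined Bayes factor of the evidence already in hand = 1.3 × 4 = 5.2.
Odds after that evidence = (47/153) × 5.2 = 1222/765.
Target odds = 0.9/0.1 = 9.
Need 1.7ⁿ ≥ 9 ÷ (1222/765) = 6885/1222.
1.7³ = 4.913 falls short of 6885/1222 but 1.7⁴ = 8.3521 reaches it, so n = 4.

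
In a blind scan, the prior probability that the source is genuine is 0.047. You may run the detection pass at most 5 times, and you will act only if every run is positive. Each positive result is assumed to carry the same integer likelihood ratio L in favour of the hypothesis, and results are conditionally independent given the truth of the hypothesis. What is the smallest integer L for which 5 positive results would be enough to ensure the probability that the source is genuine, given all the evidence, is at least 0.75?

Prior odds = 0.047/0.953 = 47/953.
Target odds = 0.75/0.25 = 3.
Need L⁵ ≥ 3 ÷ (47/953) = 2859/47.
2⁵ = 32 < 2859/47 ≤ 243 = 3⁵, so L = 3.

3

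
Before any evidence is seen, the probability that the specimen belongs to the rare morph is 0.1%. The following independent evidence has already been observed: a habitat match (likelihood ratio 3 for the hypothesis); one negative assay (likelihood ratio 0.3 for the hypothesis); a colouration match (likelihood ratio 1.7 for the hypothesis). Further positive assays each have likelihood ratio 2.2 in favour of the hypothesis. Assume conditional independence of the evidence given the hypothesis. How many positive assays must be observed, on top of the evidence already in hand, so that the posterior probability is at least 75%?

Prior odds = 0.001/0.999 = 1/999.
Combined Bayes factor of the evidence already in hand = 3 × 0.3 × 1.7 = 1.53.
Odds after that evidence = (1/999) × 1.53 = 17/11100.
Target odds = 0.75/0.25 = 3.
Need 2.2ⁿ ≥ 3 ÷ (17/11100) = 33300/17.
2.2⁹ ≈1207.27 falls short of 33300/17 but 2.2¹⁰ ≈2655.99 reaches it, so n = 10.

10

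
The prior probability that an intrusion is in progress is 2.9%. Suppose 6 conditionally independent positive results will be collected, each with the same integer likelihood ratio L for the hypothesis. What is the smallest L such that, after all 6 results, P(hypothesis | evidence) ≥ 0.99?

Prior odds = 0.029/0.971 = 29/971.
Target odds = 0.99/0.01 = 99.
Need L⁶ ≥ 99 ÷ (29/971) = 96129/29.
3⁶ = 729 < 96129/29 ≤ 4096 = 4⁶, so L = 4.

4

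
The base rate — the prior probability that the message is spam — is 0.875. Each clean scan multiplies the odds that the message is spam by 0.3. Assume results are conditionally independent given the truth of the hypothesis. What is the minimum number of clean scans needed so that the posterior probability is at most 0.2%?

Prior odds: 0.875 ÷ 0.125 = 7.
Likelihood ratio per clean scan = 0.3.
Target posterior odds = 0.002/0.998 = 1/499.
Need 7 × 0.3ⁿ ≤ 1/499, i.e. 0.3ⁿ ≤ 1/3493.
0.3⁶ = 729/1000000 is still above 1/3493 but 0.3⁷ = 2187/10000000 is at or below it, so n = 7.

7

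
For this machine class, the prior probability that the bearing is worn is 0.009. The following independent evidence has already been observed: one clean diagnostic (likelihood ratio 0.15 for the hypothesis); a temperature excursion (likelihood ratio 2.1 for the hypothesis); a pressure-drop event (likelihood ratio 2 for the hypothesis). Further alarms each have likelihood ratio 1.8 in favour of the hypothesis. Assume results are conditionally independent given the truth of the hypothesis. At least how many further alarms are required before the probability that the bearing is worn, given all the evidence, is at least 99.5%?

18

Prior odds = 0.009/0.991 = 9/991.
Combined Bayes factor of the evidence already in hand = 0.15 × 2.1 × 2 = 0.63.
Odds after that evidence = (9/991) × 0.63 = 567/99100.
Target odds = 0.995/0.005 = 199.
Need 1.8ⁿ ≥ 199 ÷ (567/99100) = 19720900/567.
1.8¹⁷ ≈21859.1 falls short of 19720900/567 but 1.8¹⁸ ≈39346.4 reaches it, so n = 18.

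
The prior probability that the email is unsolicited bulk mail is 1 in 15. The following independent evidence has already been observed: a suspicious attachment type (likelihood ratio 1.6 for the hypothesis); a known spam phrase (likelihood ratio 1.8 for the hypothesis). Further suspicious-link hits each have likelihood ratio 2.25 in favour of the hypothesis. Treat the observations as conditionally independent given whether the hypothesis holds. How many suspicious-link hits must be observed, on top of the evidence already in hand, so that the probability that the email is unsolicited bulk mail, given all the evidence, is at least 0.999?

Prior odds = (1/15)/(14/15) = 1/14.
Combined Bayes factor of the evidence already in hand = 1.6 × 1.8 = 2.88.
Odds after that evidence = (1/14) × 2.88 = 36/175.
Target odds = 0.999/0.001 = 999.
Need 2.25ⁿ ≥ 999 ÷ (36/175) = 4856.25.
2.25¹⁰ ≈3325.26 falls short of 4856.25 but 2.25¹¹ ≈7481.83 reaches it, so n = 11.

11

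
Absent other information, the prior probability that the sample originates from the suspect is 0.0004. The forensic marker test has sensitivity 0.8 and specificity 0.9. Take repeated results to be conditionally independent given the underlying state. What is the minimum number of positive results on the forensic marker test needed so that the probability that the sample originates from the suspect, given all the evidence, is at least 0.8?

5

Prior odds: 0.0004 ÷ 0.9996 = 1/2499.
False-positive rate = 1 − 0.9 = 0.1; likelihood ratio of a positive = 0.8/0.1 = 8.
Target odds: 0.8 ÷ 0.2 = 4.
Require 8ⁿ ≥ 4 ÷ (1/2499) = 9996.
8⁴ = 4096 falls short of 9996 but 8⁵ = 32768 reaches it, so n = 5.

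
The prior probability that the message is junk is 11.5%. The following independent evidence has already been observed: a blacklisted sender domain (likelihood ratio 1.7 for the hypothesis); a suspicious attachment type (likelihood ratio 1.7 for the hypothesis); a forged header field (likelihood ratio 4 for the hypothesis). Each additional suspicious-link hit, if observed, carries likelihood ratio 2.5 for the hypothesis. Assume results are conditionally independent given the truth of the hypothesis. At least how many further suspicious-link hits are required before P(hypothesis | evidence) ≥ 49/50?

4

Prior odds = 0.115/0.885 = 23/177.
Combined Bayes factor of the evidence already in hand = 1.7 × 1.7 × 4 = 11.56.
Odds after that evidence = (23/177) × 11.56 = 6647/4425.
Target odds = 0.98/0.02 = 49.
Need 2.5ⁿ ≥ 49 ÷ (6647/4425) = 216825/6647.
2.5³ = 15.625 falls short of 216825/6647 but 2.5⁴ = 39.0625 reaches it, so n = 4.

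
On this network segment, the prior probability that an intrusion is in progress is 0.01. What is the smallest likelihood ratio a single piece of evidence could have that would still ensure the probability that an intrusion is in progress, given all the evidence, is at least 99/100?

9801

Prior odds = 0.01/0.99 = 1/99.
Target odds = 0.99/0.01 = 99.
Required Bayes factor = 99 ÷ (1/99) = 9801.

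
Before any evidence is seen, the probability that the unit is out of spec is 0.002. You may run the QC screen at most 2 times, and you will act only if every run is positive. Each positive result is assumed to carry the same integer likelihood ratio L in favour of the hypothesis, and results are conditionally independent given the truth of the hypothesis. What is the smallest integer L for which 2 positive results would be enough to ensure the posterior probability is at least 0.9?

Prior odds = 0.002/0.998 = 1/499.
Target odds = 0.9/0.1 = 9.
Need L² ≥ 9 ÷ (1/499) = 4491.
67² = 4489 < 4491 ≤ 4624 = 68², so L = 68.

68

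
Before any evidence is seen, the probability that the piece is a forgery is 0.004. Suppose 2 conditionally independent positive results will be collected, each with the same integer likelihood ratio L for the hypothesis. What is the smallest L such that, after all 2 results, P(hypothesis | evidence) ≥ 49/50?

Prior odds = 0.004/0.996 = 1/249.
Target odds = 0.98/0.02 = 49.
Need L² ≥ 49 ÷ (1/249) = 12201.
110² = 12100 < 12201 ≤ 12321 = 111², so L = 111.

111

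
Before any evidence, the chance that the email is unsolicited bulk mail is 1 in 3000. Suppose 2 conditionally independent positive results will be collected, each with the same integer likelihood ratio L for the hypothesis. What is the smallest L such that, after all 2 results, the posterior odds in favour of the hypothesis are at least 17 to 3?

131

Prior odds = (1/3000)/(2999/3000) = 1/2999.
Target odds = 17/3.
Need L² ≥ 17/3 ÷ (1/2999) = 50983/3.
130² = 16900 < 50983/3 ≤ 17161 = 131², so L = 131.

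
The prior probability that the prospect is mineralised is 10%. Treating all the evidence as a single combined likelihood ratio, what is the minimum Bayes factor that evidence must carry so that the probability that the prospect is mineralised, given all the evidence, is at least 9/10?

Prior odds = 0.1/0.9 = 1/9.
Target odds = 0.9/0.1 = 9.
Required Bayes factor = 9 ÷ (1/9) = 81.

81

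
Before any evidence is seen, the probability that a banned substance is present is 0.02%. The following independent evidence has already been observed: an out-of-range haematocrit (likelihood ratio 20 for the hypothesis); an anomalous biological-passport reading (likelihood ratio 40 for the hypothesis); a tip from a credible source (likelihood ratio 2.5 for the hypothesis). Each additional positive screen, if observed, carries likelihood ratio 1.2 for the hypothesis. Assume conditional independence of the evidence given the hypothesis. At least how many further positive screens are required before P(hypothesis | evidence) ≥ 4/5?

Prior odds = 0.0002/0.9998 = 1/4999.
Combined Bayes factor of the evidence already in hand = 20 × 40 × 2.5 = 2000.
Odds after that evidence = (1/4999) × 2000 = 2000/4999.
Target odds = 0.8/0.2 = 4.
Need 1.2ⁿ ≥ 4 ÷ (2000/4999) = 9.998.
1.2¹² ≈8.9161 falls short of 9.998 but 1.2¹³ ≈10.6993 reaches it, so n = 13.

13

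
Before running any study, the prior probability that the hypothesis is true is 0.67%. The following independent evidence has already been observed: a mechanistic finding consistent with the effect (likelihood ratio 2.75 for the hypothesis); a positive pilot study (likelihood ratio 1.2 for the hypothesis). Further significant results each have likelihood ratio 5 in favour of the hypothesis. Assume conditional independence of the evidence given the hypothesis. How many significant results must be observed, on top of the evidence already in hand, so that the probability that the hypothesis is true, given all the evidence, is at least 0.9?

Prior odds = 0.0067/0.9933 = 67/9933.
Combined Bayes factor of the evidence already in hand = 2.75 × 1.2 = 3.3.
Odds after that evidence = (67/9933) × 3.3 = 67/3010.
Target odds = 0.9/0.1 = 9.
Need 5ⁿ ≥ 9 ÷ (67/3010) = 27090/67.
5³ = 125 falls short of 27090/67 but 5⁴ = 625 reaches it, so n = 4.

4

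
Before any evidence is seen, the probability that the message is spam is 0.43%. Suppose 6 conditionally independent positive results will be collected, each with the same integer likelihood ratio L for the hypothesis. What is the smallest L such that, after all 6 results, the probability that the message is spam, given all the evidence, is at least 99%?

Prior odds = 0.0043/0.9957 = 43/9957.
Target odds = 0.99/0.01 = 99.
Need L⁶ ≥ 99 ÷ (43/9957) = 985743/43.
5⁶ = 15625 < 985743/43 ≤ 46656 = 6⁶, so L = 6.

6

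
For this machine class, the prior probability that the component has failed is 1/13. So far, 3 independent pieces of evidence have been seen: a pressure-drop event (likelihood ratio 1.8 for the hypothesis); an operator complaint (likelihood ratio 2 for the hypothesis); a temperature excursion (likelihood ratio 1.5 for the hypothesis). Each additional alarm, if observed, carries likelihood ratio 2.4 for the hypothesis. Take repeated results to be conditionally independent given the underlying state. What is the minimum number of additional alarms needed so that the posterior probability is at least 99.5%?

Prior odds = (1/13)/(12/13) = 1/12.
Combined Bayes factor of the evidence already in hand = 1.8 × 2 × 1.5 = 5.4.
Odds after that evidence = (1/12) × 5.4 = 0.45.
Target odds = 0.995/0.005 = 199.
Need 2.4ⁿ ≥ 199 ÷ 0.45 = 3980/9.
2.4⁶ = 2985984/15625 falls short of 3980/9 but 2.4⁷ = 35831808/78125 reaches it, so n = 7.

7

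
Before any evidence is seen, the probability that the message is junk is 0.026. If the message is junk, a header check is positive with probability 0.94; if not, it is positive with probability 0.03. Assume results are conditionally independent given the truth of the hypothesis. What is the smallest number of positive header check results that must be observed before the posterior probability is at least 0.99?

Prior odds = 0.026/0.974 = 13/487.
Likelihood ratio of a positive = 0.94/0.03 = 94/3.
Target odds: 0.99 ÷ 0.01 = 99.
Need (13/487) × (94/3)ⁿ ≥ 99, i.e. (94/3)ⁿ ≥ 48213/13.
(94/3)² = 8836/9 falls short of 48213/13 but (94/3)³ = 830584/27 reaches it, so n = 3.

3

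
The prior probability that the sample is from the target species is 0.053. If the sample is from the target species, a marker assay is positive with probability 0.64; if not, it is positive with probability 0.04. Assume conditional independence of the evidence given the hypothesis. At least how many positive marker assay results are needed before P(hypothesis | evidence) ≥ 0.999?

4

Prior odds = 0.053/0.947 = 53/947.
Likelihood ratio of a positive = 0.64/0.04 = 16.
Target posterior odds = 0.999/0.001 = 999.
Require 16ⁿ ≥ 999 ÷ (53/947) = 946053/53.
16³ = 4096 falls short of 946053/53 but 16⁴ = 65536 reaches it, so n = 4.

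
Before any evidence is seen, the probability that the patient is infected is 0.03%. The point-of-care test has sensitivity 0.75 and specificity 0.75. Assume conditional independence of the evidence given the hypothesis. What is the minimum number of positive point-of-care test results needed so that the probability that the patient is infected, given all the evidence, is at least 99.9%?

Prior odds = 0.0003/0.9997 = 3/9997.
False-positive rate = 1 − 0.75 = 0.25; likelihood ratio of a positive = 0.75/0.25 = 3.
Target posterior odds = 0.999/0.001 = 999.
Require 3ⁿ ≥ 999 ÷ (3/9997) = 3329001.
3¹³ = 1594323 falls short of 3329001 but 3¹⁴ = 4782969 reaches it, so n = 14.

14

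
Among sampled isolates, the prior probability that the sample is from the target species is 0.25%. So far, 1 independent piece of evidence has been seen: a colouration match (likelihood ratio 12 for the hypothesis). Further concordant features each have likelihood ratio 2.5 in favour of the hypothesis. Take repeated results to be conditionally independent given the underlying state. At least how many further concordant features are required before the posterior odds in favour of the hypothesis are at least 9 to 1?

7

Prior odds = 0.0025/0.9975 = 1/399.
Bayes factor of the evidence already in hand = 12.
Odds after that evidence = (1/399) × 12 = 4/133.
Target odds = 9.
Need 2.5ⁿ ≥ 9 ÷ (4/133) = 299.25.
2.5⁶ = 244.140625 falls short of 299.25 but 2.5⁷ = 610.3515625 reaches it, so n = 7.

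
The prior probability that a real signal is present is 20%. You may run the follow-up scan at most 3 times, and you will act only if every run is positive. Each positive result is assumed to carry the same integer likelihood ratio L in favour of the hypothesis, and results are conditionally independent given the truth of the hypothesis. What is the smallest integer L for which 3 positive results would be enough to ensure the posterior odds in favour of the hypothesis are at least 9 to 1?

4

Prior odds = 0.2/0.8 = 0.25.
Target odds = 9.
Need L³ ≥ 9 ÷ 0.25 = 36.
3³ = 27 < 36 ≤ 64 = 4³, so L = 4.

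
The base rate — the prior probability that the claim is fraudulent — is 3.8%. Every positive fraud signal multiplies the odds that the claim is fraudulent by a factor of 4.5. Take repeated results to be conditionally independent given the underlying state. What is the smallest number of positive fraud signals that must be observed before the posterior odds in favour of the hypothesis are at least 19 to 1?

Prior odds: 0.038 ÷ 0.962 = 19/481.
Likelihood ratio per positive fraud signal = 4.5.
Target odds = 19.
Require 4.5ⁿ ≥ 19 ÷ (19/481) = 481.
4.5⁴ = 410.0625 falls short of 481 but 4.5⁵ = 1845.28125 reaches it, so n = 5.

5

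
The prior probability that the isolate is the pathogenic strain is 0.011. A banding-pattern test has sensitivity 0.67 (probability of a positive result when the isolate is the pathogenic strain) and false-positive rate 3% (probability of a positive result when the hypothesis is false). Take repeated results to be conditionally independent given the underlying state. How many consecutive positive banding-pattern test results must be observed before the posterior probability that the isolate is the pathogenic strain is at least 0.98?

Prior odds = 0.011/0.989 = 11/989.
Likelihood ratio of a positive result = 0.67/0.03 = 67/3.
Target odds: 0.98 ÷ 0.02 = 49.
Require (67/3)ⁿ ≥ 49 ÷ (11/989) = 48461/11.
(67/3)² = 4489/9 falls short of 48461/11 but (67/3)³ = 300763/27 reaches it, so n = 3.

3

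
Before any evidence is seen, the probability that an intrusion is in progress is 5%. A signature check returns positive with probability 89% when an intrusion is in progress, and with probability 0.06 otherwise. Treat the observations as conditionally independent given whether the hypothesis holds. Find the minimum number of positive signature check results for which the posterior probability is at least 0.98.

3

Prior odds: 0.05 ÷ 0.95 = 1/19.
Likelihood ratio of a positive result = 0.89/0.06 = 89/6.
Target posterior odds = 0.98/0.02 = 49.
Require (89/6)ⁿ ≥ 49 ÷ (1/19) = 931.
(89/6)² = 7921/36 falls short of 931 but (89/6)³ = 704969/216 reaches it, so n = 3.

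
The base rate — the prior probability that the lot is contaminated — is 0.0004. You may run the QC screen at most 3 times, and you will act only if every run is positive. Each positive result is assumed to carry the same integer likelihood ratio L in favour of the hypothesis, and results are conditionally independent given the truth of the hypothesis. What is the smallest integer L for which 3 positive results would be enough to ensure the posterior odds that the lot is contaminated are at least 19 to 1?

37

Prior odds = 0.0004/0.9996 = 1/2499.
Target odds = 19.
Need L³ ≥ 19 ÷ (1/2499) = 47481.
36³ = 46656 < 47481 ≤ 50653 = 37³, so L = 37.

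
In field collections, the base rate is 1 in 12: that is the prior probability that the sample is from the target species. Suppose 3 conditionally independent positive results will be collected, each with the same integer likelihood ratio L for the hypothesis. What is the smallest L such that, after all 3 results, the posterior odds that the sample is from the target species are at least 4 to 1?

4

Prior odds = (1/12)/(11/12) = 1/11.
Target odds = 4.
Need L³ ≥ 4 ÷ (1/11) = 44.
3³ = 27 < 44 ≤ 64 = 4³, so L = 4.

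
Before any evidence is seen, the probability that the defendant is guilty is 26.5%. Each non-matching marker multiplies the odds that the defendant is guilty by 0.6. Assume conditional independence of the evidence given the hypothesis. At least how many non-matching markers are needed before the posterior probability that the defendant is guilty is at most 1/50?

6

Prior odds = 0.265/0.735 = 53/147.
Likelihood ratio per non-matching marker = 0.6.
Target posterior odds = 0.02/0.98 = 1/49.
Require 0.6ⁿ ≤ 1/49 ÷ (53/147) = 3/53.
0.6⁵ = 0.07776 is still above 3/53 but 0.6⁶ = 729/15625 is at or below it, so n = 6.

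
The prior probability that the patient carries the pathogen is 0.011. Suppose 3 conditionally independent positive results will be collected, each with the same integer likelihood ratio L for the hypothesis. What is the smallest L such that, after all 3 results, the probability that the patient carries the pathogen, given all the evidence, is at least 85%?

8

Prior odds = 0.011/0.989 = 11/989.
Target odds = 0.85/0.15 = 17/3.
Need L³ ≥ 17/3 ÷ (11/989) = 16813/33.
7³ = 343 < 16813/33 ≤ 512 = 8³, so L = 8.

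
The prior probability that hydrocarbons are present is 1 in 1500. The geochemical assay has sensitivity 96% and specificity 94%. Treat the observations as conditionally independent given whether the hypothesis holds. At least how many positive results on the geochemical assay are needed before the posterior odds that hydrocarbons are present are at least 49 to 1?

5

Prior odds = (1/1500)/(1499/1500) = 1/1499.
False-positive rate = 1 − 0.94 = 0.06; likelihood ratio of a positive = 0.96/0.06 = 16.
Target odds = 49.
Require 16ⁿ ≥ 49 ÷ (1/1499) = 73451.
16⁴ = 65536 falls short of 73451 but 16⁵ = 1048576 reaches it, so n = 5.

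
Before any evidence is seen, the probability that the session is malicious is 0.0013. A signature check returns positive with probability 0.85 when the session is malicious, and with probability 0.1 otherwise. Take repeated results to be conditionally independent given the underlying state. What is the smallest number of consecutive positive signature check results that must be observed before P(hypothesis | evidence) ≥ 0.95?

5

Prior odds = 0.0013/0.9987 = 13/9987.
Likelihood ratio of a positive result = 0.85/0.1 = 8.5.
Target odds: 0.95 ÷ 0.05 = 19.
Need (13/9987) × 8.5ⁿ ≥ 19, i.e. 8.5ⁿ ≥ 189753/13.
8.5⁴ = 5220.0625 falls short of 189753/13 but 8.5⁵ = 44370.53125 reaches it, so n = 5.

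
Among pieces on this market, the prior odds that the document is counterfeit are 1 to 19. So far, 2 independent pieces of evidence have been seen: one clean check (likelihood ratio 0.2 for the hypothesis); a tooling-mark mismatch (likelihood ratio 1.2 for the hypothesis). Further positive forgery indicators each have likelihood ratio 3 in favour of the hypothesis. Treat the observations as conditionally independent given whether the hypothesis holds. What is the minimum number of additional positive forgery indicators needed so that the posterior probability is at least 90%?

6

Prior odds = 1/19.
Combined Bayes factor of the evidence already in hand = 0.2 × 1.2 = 0.24.
Odds after that evidence = (1/19) × 0.24 = 6/475.
Target odds = 0.9/0.1 = 9.
Need 3ⁿ ≥ 9 ÷ (6/475) = 712.5.
3⁵ = 243 falls short of 712.5 but 3⁶ = 729 reaches it, so n = 6.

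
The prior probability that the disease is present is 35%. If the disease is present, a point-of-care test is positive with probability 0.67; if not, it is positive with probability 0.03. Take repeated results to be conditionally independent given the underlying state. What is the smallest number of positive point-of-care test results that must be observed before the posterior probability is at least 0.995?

Prior odds: 0.35 ÷ 0.65 = 7/13.
Likelihood ratio of a positive = 0.67/0.03 = 67/3.
Target odds: 0.995 ÷ 0.005 = 199.
Require (67/3)ⁿ ≥ 199 ÷ (7/13) = 2587/7.
(67/3)¹ = 67/3 falls short of 2587/7 but (67/3)² = 4489/9 reaches it, so n = 2.

2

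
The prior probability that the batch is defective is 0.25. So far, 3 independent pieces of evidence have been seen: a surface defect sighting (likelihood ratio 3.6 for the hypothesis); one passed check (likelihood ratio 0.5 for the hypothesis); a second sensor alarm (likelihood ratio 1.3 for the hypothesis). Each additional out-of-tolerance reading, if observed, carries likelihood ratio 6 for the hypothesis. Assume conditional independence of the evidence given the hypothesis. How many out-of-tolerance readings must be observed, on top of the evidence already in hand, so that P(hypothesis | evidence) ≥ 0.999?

4

Prior odds = 0.25/0.75 = 1/3.
Combined Bayes factor of the evidence already in hand = 3.6 × 0.5 × 1.3 = 2.34.
Odds after that evidence = (1/3) × 2.34 = 0.78.
Target odds = 0.999/0.001 = 999.
Need 6ⁿ ≥ 999 ÷ 0.78 = 16650/13.
6³ = 216 falls short of 16650/13 but 6⁴ = 1296 reaches it, so n = 4.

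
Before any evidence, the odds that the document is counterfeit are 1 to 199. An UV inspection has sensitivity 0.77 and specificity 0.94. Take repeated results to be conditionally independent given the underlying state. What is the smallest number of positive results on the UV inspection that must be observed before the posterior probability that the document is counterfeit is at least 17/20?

3

Prior odds = 1/199.
False-positive rate = 1 − 0.94 = 0.06; likelihood ratio of a positive = 0.77/0.06 = 77/6.
Target odds: 0.85 ÷ 0.15 = 17/3.
Need (1/199) × (77/6)ⁿ ≥ 17/3, i.e. (77/6)ⁿ ≥ 3383/3.
(77/6)² = 5929/36 falls short of 3383/3 but (77/6)³ = 456533/216 reaches it, so n = 3.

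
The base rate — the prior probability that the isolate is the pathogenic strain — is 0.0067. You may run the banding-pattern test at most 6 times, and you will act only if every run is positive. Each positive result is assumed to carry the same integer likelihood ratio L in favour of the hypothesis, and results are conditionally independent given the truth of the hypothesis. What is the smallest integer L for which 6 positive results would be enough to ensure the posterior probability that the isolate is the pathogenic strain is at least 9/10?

4

Prior odds = 0.0067/0.9933 = 67/9933.
Target odds = 0.9/0.1 = 9.
Need L⁶ ≥ 9 ÷ (67/9933) = 89397/67.
3⁶ = 729 < 89397/67 ≤ 4096 = 4⁶, so L = 4.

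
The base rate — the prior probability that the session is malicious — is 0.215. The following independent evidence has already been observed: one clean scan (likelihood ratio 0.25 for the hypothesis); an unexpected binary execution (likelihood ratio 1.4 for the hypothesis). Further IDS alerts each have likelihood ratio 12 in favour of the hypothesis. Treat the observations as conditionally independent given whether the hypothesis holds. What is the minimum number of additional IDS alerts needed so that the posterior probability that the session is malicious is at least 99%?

Prior odds = 0.215/0.785 = 43/157.
Combined Bayes factor of the evidence already in hand = 0.25 × 1.4 = 0.35.
Odds after that evidence = (43/157) × 0.35 = 301/3140.
Target odds = 0.99/0.01 = 99.
Need 12ⁿ ≥ 99 ÷ (301/3140) = 310860/301.
12² = 144 falls short of 310860/301 but 12³ = 1728 reaches it, so n = 3.

3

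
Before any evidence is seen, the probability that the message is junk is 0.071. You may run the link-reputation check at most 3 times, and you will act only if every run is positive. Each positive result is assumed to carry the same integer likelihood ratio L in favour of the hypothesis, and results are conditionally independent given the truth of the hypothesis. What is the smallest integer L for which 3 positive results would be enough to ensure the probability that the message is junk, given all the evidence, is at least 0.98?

9

Prior odds = 0.071/0.929 = 71/929.
Target odds = 0.98/0.02 = 49.
Need L³ ≥ 49 ÷ (71/929) = 45521/71.
8³ = 512 < 45521/71 ≤ 729 = 9³, so L = 9.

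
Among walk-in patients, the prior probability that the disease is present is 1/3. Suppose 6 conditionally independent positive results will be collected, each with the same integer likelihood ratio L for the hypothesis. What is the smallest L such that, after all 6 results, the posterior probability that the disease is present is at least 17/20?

Prior odds = (1/3)/(2/3) = 0.5.
Target odds = 0.85/0.15 = 17/3.
Need L⁶ ≥ 17/3 ÷ 0.5 = 34/3.
1⁶ = 1 < 34/3 ≤ 64 = 2⁶, so L = 2.

2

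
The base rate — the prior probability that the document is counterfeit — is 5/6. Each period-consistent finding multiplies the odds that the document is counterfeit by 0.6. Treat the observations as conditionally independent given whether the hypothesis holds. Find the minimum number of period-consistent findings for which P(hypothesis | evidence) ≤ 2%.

11

Prior odds = (5/6)/(1/6) = 5.
Likelihood ratio per period-consistent finding = 0.6.
Target odds: 0.02 ÷ 0.98 = 1/49.
Need 5 × 0.6ⁿ ≤ 1/49, i.e. 0.6ⁿ ≤ 1/245.
0.6¹⁰ = 59049/9765625 is still above 1/245 but 0.6¹¹ = 177147/48828125 is at or below it, so n = 11.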